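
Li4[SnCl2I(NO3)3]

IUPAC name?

lithium dichloroiodotrinitratostannate(II)

The 4 lithium counter-ions carry a total charge of +4, so each complex ion is 4−.
Ligand charges: 3×nitrato (-1 each), 2×chloro (-1 each), 1×iodo (-1 each); total -6. So Sn + (-6) = 4−, giving Sn = +2.
Ligands are named alphabetically: chloro before iodo before nitrato.
The complex ion is anionic, so tin takes the -ate form stannate(II).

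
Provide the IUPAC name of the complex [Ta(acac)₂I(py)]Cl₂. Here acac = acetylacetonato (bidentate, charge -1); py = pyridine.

The 2 chloride counter-ions carry a total charge of -2, so each complex ion is 2+.
Ligand charges: 2×acetylacetonato (-1 each), 1×iodo (-1 each), 1×pyridine (neutral); total -3. So Ta + (-3) = 2+, giving Ta = +5.
Ligands are named alphabetically: acetylacetonato before iodo before pyridine.

bis(acetylacetonato)iodo(pyridine)tantalum(V) chloride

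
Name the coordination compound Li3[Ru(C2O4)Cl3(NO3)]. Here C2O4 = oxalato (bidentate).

The 3 lithium counter-ions carry a total charge of +3, so each complex ion is 3−.
Ligand charges: 3×chloro (-1 each), 1×nitrato (-1 each), 1×oxalato (-2 each); total -6. So Ru + (-6) = 3−, giving Ru = +3.
The complex ion is anionic, so ruthenium takes the -ate form ruthenate(III).

lithium trichloronitratooxalatoruthenate(III)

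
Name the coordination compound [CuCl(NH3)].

amminechlorocopper(I)

There is no counter-ion, so the complex is neutral overall.
Ligand charges: 1×chloro (-1 each), 1×ammine (neutral); total -1. So Cu + (-1) = 0, giving Cu = +1.
Ligands are named alphabetically: ammine before chloro.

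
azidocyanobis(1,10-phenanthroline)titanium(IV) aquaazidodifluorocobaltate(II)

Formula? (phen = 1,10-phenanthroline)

[Ti(CN)(N3)(phen)2][CoF2(H2O)(N3)]2

Cation [Ti…]: ligand charges -2, Ti(IV) ⇒ ion charge 2+.
Anion [Co…]: ligand charges -3, Co(II) ⇒ ion charge 1−.
One 2+ cation requires 2 of the 1− anion.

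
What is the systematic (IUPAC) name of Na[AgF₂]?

sodium difluoroargentate(I)

The 1 sodium counter-ion carries a total charge of +1, so each complex ion is 1−.
Ligand charges: 2×fluoro (-1 each); total -2. So Ag + (-2) = 1−, giving Ag = +1.
The complex ion is anionic, so silver takes the -ate form argentate(I).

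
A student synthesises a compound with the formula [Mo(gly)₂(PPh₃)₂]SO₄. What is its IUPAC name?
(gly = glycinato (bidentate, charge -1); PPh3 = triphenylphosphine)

The 1 sulfate counter-ion carries a total charge of -2, so each complex ion is 2+.
Ligand charges: 2×glycinato (-1 each), 2×triphenylphosphine (neutral); total -2. So Mo + (-2) = 2+, giving Mo = +4.
Ligands are named alphabetically: glycinato before triphenylphosphine.

bis(glycinato)bis(triphenylphosphine)molybdenum(IV) sulfate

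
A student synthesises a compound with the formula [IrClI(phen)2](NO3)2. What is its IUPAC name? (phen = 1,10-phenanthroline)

chloroiodobis(1,10-phenanthroline)iridium(IV) nitrate

The 2 nitrate counter-ions carry a total charge of -2, so each complex ion is 2+.
Ligand charges: 1×iodo (-1 each), 2×1,10-phenanthroline (neutral), 1×chloro (-1 each); total -2. So Ir + (-2) = 2+, giving Ir = +4.
Ligands are named alphabetically: chloro before iodo before phenanthroline.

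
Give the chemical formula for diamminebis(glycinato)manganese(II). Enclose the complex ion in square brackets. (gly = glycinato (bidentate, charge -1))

[Mn(gly)2(NH3)2]

Ligands: 2 glycinato (gly, -1), 2 ammine (NH3, neutral). Ligand charge sum = -2.
With Mn in oxidation state +2, the complex ion is [Mn...].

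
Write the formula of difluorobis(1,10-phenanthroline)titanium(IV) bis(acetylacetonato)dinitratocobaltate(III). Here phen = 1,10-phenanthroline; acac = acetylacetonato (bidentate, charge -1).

Cation [Ti…]: ligand charges -2, Ti(IV) ⇒ ion charge 2+.
Anion [Co…]: ligand charges -4, Co(III) ⇒ ion charge 1−.
One 2+ cation requires 2 of the 1− anion.

[TiF2(phen)2][Co(acac)2(NO3)2]2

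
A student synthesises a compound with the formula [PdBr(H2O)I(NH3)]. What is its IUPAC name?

ammineaquabromoiodopalladium(II)

There is no counter-ion, so the complex is neutral overall.
Ligand charges: 1×bromo (-1 each), 1×aqua (neutral), 1×iodo (-1 each), 1×ammine (neutral); total -2. So Pd + (-2) = 0, giving Pd = +2.
Ligands are named alphabetically: ammine before aqua before bromo before iodo.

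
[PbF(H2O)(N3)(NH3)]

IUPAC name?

ammineaquaazidofluorolead(II)

There is no counter-ion, so the complex is neutral overall.
Ligand charges: 1×aqua (neutral), 1×ammine (neutral), 1×fluoro (-1 each), 1×azido (-1 each); total -2. So Pb + (-2) = 0, giving Pb = +2.
Ligands are named alphabetically: ammine before aqua before azido before fluoro.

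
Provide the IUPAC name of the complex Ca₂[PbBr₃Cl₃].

calcium tribromotrichloroplumbate(II)

The 2 calcium counter-ions carry a total charge of +4, so each complex ion is 4−.
Ligand charges: 3×bromo (-1 each), 3×chloro (-1 each); total -6. So Pb + (-6) = 4−, giving Pb = +2.
The complex ion is anionic, so lead takes the -ate form plumbate(II).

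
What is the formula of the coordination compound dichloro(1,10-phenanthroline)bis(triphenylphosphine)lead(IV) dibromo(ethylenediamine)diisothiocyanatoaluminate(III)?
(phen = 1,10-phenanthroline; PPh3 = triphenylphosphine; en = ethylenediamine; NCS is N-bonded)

Cation [Pb…]: ligand charges -2, Pb(IV) ⇒ ion charge 2+.
Anion [Al…]: ligand charges -4, Al(III) ⇒ ion charge 1−.
One 2+ cation requires 2 of the 1− anion.

[PbCl2(phen)(PPh3)2][AlBr2(en)(NCS)2]2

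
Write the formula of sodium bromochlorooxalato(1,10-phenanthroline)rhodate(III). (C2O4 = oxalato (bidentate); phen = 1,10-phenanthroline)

Ligands: 1 oxalato (C2O4, -2), 1 bromo (Br, -1), 1 1,10-phenanthroline (phen, neutral), 1 chloro (Cl, -1). Ligand charge sum = -4.
Charge balance with sodium (+1) requires 1 complex ion per 1 sodium.

Na[RhBr(C2O4)Cl(phen)]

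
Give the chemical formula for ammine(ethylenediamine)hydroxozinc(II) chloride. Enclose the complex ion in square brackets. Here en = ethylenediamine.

[Zn(en)(NH3)(OH)]Cl

Ligands: 1 hydroxo (OH, -1), 1 ethylenediamine (en, neutral), 1 ammine (NH3, neutral). Ligand charge sum = -1.
With Zn in oxidation state +2, the complex ion is [Zn...]^1+.
Charge balance with chloride (-1) requires 1 complex ion per 1 chloride.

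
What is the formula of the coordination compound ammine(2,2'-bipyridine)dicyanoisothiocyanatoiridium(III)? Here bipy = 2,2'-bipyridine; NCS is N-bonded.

[Ir(bipy)(CN)2(NCS)(NH3)]

Ligands: 1 ammine (NH3, neutral), 2 cyano (CN, -1), 1 2,2'-bipyridine (bipy, neutral), 1 isothiocyanato (NCS, -1). Ligand charge sum = -3.
With Ir in oxidation state +3, the complex ion is [Ir...].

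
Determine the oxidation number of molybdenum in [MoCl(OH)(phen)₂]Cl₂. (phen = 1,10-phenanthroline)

2 chloride outside the brackets (-1 each) → the complex ion is 2+.
Ligand charges: 1×Cl = -1; 1×OH = -1; 2×phen neutral; sum -2.
Mo + (-2) = 2+ ⇒ Mo is +4.

+4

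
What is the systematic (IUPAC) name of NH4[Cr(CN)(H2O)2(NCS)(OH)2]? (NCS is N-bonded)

The 1 ammonium counter-ion carries a total charge of +1, so each complex ion is 1−.
Ligand charges: 2×aqua (neutral), 1×isothiocyanato (-1 each), 1×cyano (-1 each), 2×hydroxo (-1 each); total -4. So Cr + (-4) = 1−, giving Cr = +3.
Ligands are named alphabetically: aqua before cyano before hydroxo before isothiocyanato.
The complex ion is anionic, so chromium takes the -ate form chromate(III).

ammonium diaquacyanodihydroxoisothiocyanatochromate(III)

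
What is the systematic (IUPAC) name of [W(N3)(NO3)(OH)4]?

There is no counter-ion, so the complex is neutral overall.
Ligand charges: 1×azido (-1 each), 1×nitrato (-1 each), 4×hydroxo (-1 each); total -6. So W + (-6) = 0, giving W = +6.
Ligands are named alphabetically: azido before hydroxo before nitrato.

azidotetrahydroxonitratotungsten(VI)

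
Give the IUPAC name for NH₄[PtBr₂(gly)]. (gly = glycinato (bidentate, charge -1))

ammonium dibromo(glycinato)platinate(II)

The 1 ammonium counter-ion carries a total charge of +1, so each complex ion is 1−.
Ligand charges: 1×glycinato (-1 each), 2×bromo (-1 each); total -3. So Pt + (-3) = 1−, giving Pt = +2.
Ligands are named alphabetically: bromo before glycinato.
The complex ion is anionic, so platinum takes the -ate form platinate(II).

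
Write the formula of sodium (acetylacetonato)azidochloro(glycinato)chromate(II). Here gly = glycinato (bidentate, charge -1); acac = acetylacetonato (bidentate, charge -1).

Na2[Cr(acac)Cl(gly)(N3)]

Ligands: 1 glycinato (gly, -1), 1 azido (N3, -1), 1 acetylacetonato (acac, -1), 1 chloro (Cl, -1). Ligand charge sum = -4.
Charge balance with sodium (+1) requires 1 complex ion per 2 sodium.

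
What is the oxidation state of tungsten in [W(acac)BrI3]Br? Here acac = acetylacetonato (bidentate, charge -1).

1 bromide outside the brackets (-1 each) → the complex ion is 1+.
Ligand charges: 1×Br = -1; 3×I = -3; 1×acac = -1; sum -5.
W + (-5) = 1+ ⇒ W is +6.

+6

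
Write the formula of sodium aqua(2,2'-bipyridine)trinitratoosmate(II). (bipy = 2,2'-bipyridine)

Na[Os(bipy)(H2O)(NO3)3]

Ligands: 1 2,2'-bipyridine (bipy, neutral), 1 aqua (H2O, neutral), 3 nitrato (NO3, -1). Ligand charge sum = -3.
Charge balance with sodium (+1) requires 1 complex ion per 1 sodium.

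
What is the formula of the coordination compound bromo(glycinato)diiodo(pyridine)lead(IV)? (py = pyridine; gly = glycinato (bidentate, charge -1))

[PbBr(gly)I2(py)]

Ligands: 1 pyridine (py, neutral), 1 bromo (Br, -1), 1 glycinato (gly, -1), 2 iodo (I, -1). Ligand charge sum = -4.
With Pb in oxidation state +4, the complex ion is [Pb...].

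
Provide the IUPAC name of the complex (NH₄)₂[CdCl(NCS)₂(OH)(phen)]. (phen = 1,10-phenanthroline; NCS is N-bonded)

The 2 ammonium counter-ions carry a total charge of +2, so each complex ion is 2−.
Ligand charges: 1×hydroxo (-1 each), 1×1,10-phenanthroline (neutral), 1×chloro (-1 each), 2×isothiocyanato (-1 each); total -4. So Cd + (-4) = 2−, giving Cd = +2.
Ligands are named alphabetically: chloro before hydroxo before isothiocyanato before phenanthroline.
The complex ion is anionic, so cadmium takes the -ate form cadmate(II).

ammonium chlorohydroxodiisothiocyanato(1,10-phenanthroline)cadmate(II)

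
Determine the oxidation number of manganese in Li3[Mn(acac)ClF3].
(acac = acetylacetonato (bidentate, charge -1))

3 lithium outside the brackets (+1 each) → the complex ion is 3−.
Ligand charges: 1×Cl = -1; 3×F = -3; 1×acac = -1; sum -5.
Mn + (-5) = 3− ⇒ Mn is +2.

+2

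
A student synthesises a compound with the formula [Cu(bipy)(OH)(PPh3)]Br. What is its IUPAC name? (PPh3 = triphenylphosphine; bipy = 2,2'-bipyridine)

The 1 bromide counter-ion carries a total charge of -1, so each complex ion is 1+.
Ligand charges: 1×hydroxo (-1 each), 1×triphenylphosphine (neutral), 1×2,2'-bipyridine (neutral); total -1. So Cu + (-1) = 1+, giving Cu = +2.
Ligands are named alphabetically: bipyridine before hydroxo before triphenylphosphine.

(2,2'-bipyridine)hydroxo(triphenylphosphine)copper(II) bromide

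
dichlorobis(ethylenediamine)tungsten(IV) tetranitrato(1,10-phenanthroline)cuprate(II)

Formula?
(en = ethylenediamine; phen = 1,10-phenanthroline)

Cation [W…]: ligand charges -2, W(IV) ⇒ ion charge 2+.
Anion [Cu…]: ligand charges -4, Cu(II) ⇒ ion charge 2−.
One 2+ cation balances one 2− anion.

[WCl2(en)2][Cu(NO3)4(phen)]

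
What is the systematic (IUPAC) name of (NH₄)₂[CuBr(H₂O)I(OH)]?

ammonium aquabromohydroxoiodocuprate(I)

The 2 ammonium counter-ions carry a total charge of +2, so each complex ion is 2−.
Ligand charges: 1×iodo (-1 each), 1×hydroxo (-1 each), 1×bromo (-1 each), 1×aqua (neutral); total -3. So Cu + (-3) = 2−, giving Cu = +1.
The complex ion is anionic, so copper takes the -ate form cuprate(I).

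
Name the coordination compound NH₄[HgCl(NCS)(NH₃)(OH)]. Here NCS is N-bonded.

The 1 ammonium counter-ion carries a total charge of +1, so each complex ion is 1−.
Ligand charges: 1×chloro (-1 each), 1×isothiocyanato (-1 each), 1×hydroxo (-1 each), 1×ammine (neutral); total -3. So Hg + (-3) = 1−, giving Hg = +2.
The complex ion is anionic, so mercury takes the -ate form mercurate(II).

ammonium amminechlorohydroxoisothiocyanatomercurate(II)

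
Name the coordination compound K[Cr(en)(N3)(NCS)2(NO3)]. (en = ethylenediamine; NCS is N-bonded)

potassium azido(ethylenediamine)diisothiocyanatonitratochromate(III)

The 1 potassium counter-ion carries a total charge of +1, so each complex ion is 1−.
Ligand charges: 1×ethylenediamine (neutral), 1×azido (-1 each), 1×nitrato (-1 each), 2×isothiocyanato (-1 each); total -4. So Cr + (-4) = 1−, giving Cr = +3.
Ligands are named alphabetically: azido before ethylenediamine before isothiocyanato before nitrato.
The complex ion is anionic, so chromium takes the -ate form chromate(III).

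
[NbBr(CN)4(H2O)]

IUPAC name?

There is no counter-ion, so the complex is neutral overall.
Ligand charges: 1×aqua (neutral), 4×cyano (-1 each), 1×bromo (-1 each); total -5. So Nb + (-5) = 0, giving Nb = +5.
Ligands are named alphabetically: aqua before bromo before cyano.

aquabromotetracyanoniobium(V)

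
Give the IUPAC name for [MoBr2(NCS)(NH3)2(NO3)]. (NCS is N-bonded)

diamminedibromoisothiocyanatonitratomolybdenum(IV)

There is no counter-ion, so the complex is neutral overall.
Ligand charges: 1×isothiocyanato (-1 each), 1×nitrato (-1 each), 2×bromo (-1 each), 2×ammine (neutral); total -4. So Mo + (-4) = 0, giving Mo = +4.
Ligands are named alphabetically: ammine before bromo before isothiocyanato before nitrato.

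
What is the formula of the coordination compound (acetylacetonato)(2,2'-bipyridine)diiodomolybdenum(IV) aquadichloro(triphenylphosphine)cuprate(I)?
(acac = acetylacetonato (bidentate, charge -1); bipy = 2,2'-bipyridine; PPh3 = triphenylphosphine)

Cation [Mo…]: ligand charges -3, Mo(IV) ⇒ ion charge 1+.
Anion [Cu…]: ligand charges -2, Cu(I) ⇒ ion charge 1−.
One 1+ cation balances one 1− anion.

[Mo(acac)(bipy)I2][CuCl2(H2O)(PPh3)]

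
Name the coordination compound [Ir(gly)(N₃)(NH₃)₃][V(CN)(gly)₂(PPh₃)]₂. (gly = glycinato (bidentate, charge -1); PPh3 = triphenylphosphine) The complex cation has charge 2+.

Both ions are complex: the cation is named first with the plain metal name, the anion second with the -ate form; each ion's ligands are alphabetised independently.
The complex cation is given as 2+; its ligand charges sum to -2, so Ir = +4.
With 2 anions per cation, each anion must be 2/2 = 1−.
Anion: ligand charges sum to -3; for the ion to be 1−, V = +2.

triammineazido(glycinato)iridium(IV) cyanobis(glycinato)(triphenylphosphine)vanadate(II)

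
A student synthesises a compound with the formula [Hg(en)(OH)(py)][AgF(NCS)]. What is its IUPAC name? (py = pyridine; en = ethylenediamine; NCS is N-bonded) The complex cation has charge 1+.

(ethylenediamine)hydroxo(pyridine)mercury(II) fluoroisothiocyanatoargentate(I)

The complex cation is given as 1+; its ligand charges sum to -1, so Hg = +2.
A 1:1 salt means the anion carries the equal and opposite charge, 1−.
Anion: ligand charges sum to -2; for the ion to be 1−, Ag = +1.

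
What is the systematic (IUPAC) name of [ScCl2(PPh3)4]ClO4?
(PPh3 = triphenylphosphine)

dichlorotetrakis(triphenylphosphine)scandium(III) perchlorate

The 1 perchlorate counter-ion carries a total charge of -1, so each complex ion is 1+.
Ligand charges: 4×triphenylphosphine (neutral), 2×chloro (-1 each); total -2. So Sc + (-2) = 1+, giving Sc = +3.
Ligands are named alphabetically: chloro before triphenylphosphine.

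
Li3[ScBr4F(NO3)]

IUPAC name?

lithium tetrabromofluoronitratoscandate(III)

The 3 lithium counter-ions carry a total charge of +3, so each complex ion is 3−.
Ligand charges: 1×nitrato (-1 each), 1×fluoro (-1 each), 4×bromo (-1 each); total -6. So Sc + (-6) = 3−, giving Sc = +3.
Ligands are named alphabetically: bromo before fluoro before nitrato.
The complex ion is anionic, so scandium takes the -ate form scandate(III).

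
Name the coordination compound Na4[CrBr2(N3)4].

sodium tetraazidodibromochromate(II)

The 4 sodium counter-ions carry a total charge of +4, so each complex ion is 4−.
Ligand charges: 4×azido (-1 each), 2×bromo (-1 each); total -6. So Cr + (-6) = 4−, giving Cr = +2.
Ligands are named alphabetically: azido before bromo.
The complex ion is anionic, so chromium takes the -ate form chromate(II).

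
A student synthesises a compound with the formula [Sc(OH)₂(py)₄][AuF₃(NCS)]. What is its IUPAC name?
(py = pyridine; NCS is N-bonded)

dihydroxotetrakis(pyridine)scandium(III) trifluoroisothiocyanatoaurate(III)

Both ions are complex: the cation is named first with the plain metal name, the anion second with the -ate form; each ion's ligands are alphabetised independently.
Scandium is always +3 in its complexes; the cation's ligand charges sum to -2, so the complex cation is 1+.
A 1:1 salt means the anion carries the equal and opposite charge, 1−.
Anion: ligand charges sum to -4; for the ion to be 1−, Au = +3.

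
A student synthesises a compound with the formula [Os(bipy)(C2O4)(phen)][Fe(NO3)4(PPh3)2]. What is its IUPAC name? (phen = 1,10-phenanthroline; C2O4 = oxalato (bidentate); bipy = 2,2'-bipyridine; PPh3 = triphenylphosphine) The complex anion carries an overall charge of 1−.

(2,2'-bipyridine)oxalato(1,10-phenanthroline)osmium(III) tetranitratobis(triphenylphosphine)ferrate(III)

Both ions are complex: the cation is named first with the plain metal name, the anion second with the -ate form; each ion's ligands are alphabetised independently.
The complex anion is given as 1−; its ligand charges sum to -4, so Fe = +3.
A 1:1 salt means the cation carries the equal and opposite charge, 1+.
Cation: ligand charges sum to -2; for the ion to be 1+, Os = +3.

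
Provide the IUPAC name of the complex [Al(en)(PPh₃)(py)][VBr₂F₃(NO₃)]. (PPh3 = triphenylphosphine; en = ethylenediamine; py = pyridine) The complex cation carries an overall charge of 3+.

Both ions are complex: the cation is named first with the plain metal name, the anion second with the -ate form; each ion's ligands are alphabetised independently.
The complex cation is given as 3+; its ligand charges sum to 0, so Al = +3.
A 1:1 salt means the anion carries the equal and opposite charge, 3−.
Anion: ligand charges sum to -6; for the ion to be 3−, V = +3.

(ethylenediamine)(pyridine)(triphenylphosphine)aluminium(III) dibromotrifluoronitratovanadate(III)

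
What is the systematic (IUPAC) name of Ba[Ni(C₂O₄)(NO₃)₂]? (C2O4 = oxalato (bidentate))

The 1 barium counter-ion carries a total charge of +2, so each complex ion is 2−.
Ligand charges: 1×oxalato (-2 each), 2×nitrato (-1 each); total -4. So Ni + (-4) = 2−, giving Ni = +2.
Ligands are named alphabetically: nitrato before oxalato.
The complex ion is anionic, so nickel takes the -ate form nickelate(II).

barium dinitratooxalatonickelate(II)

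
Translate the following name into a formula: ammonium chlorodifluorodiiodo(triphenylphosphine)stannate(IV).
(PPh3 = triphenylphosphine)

NH4[SnClF2I2(PPh3)]

Ligands: 2 iodo (I, -1), 1 chloro (Cl, -1), 2 fluoro (F, -1), 1 triphenylphosphine (PPh3, neutral). Ligand charge sum = -5.
Charge balance with ammonium (+1) requires 1 complex ion per 1 ammonium.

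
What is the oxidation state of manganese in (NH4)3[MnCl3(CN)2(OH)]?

+3

3 ammonium outside the brackets (+1 each) → the complex ion is 3−.
Ligand charges: 3×Cl = -3; 2×CN = -2; 1×OH = -1; sum -6.
Mn + (-6) = 3− ⇒ Mn is +3.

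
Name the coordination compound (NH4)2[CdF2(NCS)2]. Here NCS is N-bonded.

The 2 ammonium counter-ions carry a total charge of +2, so each complex ion is 2−.
Ligand charges: 2×isothiocyanato (-1 each), 2×fluoro (-1 each); total -4. So Cd + (-4) = 2−, giving Cd = +2.
Ligands are named alphabetically: fluoro before isothiocyanato.
The complex ion is anionic, so cadmium takes the -ate form cadmate(II).

ammonium difluorodiisothiocyanatocadmate(II)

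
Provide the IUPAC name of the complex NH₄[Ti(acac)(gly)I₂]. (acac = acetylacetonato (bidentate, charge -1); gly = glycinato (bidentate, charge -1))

The 1 ammonium counter-ion carries a total charge of +1, so each complex ion is 1−.
Ligand charges: 2×iodo (-1 each), 1×acetylacetonato (-1 each), 1×glycinato (-1 each); total -4. So Ti + (-4) = 1−, giving Ti = +3.
Ligands are named alphabetically: acetylacetonato before glycinato before iodo.
The complex ion is anionic, so titanium takes the -ate form titanate(III).

ammonium (acetylacetonato)(glycinato)diiodotitanate(III)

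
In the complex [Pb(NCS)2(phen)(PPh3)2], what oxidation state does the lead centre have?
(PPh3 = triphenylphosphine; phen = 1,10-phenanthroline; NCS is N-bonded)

No counter-ion: the bracketed complex is neutral.
Ligand charges: 2×PPh3 neutral; 1×phen neutral; 2×NCS = -2; sum -2.
Pb + (-2) = 0 ⇒ Pb is +2.

+2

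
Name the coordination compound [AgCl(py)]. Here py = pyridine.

chloro(pyridine)silver(I)

There is no counter-ion, so the complex is neutral overall.
Ligand charges: 1×pyridine (neutral), 1×chloro (-1 each); total -1. So Ag + (-1) = 0, giving Ag = +1.
Ligands are named alphabetically: chloro before pyridine.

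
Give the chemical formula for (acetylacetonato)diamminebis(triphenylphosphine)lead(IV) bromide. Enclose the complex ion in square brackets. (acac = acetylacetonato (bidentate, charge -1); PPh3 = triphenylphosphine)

[Pb(acac)(NH3)2(PPh3)2]Br3

Ligands: 1 acetylacetonato (acac, -1), 2 ammine (NH3, neutral), 2 triphenylphosphine (PPh3, neutral). Ligand charge sum = -1.
Charge balance with bromide (-1) requires 1 complex ion per 3 bromide.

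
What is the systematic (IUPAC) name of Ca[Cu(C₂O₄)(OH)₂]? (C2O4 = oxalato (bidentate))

calcium dihydroxooxalatocuprate(II)

The 1 calcium counter-ion carries a total charge of +2, so each complex ion is 2−.
Ligand charges: 2×hydroxo (-1 each), 1×oxalato (-2 each); total -4. So Cu + (-4) = 2−, giving Cu = +2.
The complex ion is anionic, so copper takes the -ate form cuprate(II).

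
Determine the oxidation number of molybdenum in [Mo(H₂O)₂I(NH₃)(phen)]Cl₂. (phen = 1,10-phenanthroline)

2 chloride outside the brackets (-1 each) → the complex ion is 2+.
Ligand charges: 1×I = -1; 1×NH3 neutral; 1×phen neutral; 2×H2O neutral; sum -1.
Mo + (-1) = 2+ ⇒ Mo is +3.

+3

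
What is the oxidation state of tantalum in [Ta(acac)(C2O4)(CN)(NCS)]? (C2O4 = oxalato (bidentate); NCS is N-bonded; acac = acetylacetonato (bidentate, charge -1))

No counter-ion: the bracketed complex is neutral.
Ligand charges: 1×C2O4 = -2; 1×NCS = -1; 1×acac = -1; 1×CN = -1; sum -5.
Ta + (-5) = 0 ⇒ Ta is +5.

+5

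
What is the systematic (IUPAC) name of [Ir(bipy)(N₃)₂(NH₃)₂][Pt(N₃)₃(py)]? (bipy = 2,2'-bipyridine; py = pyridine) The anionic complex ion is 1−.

diamminediazido(2,2'-bipyridine)iridium(III) triazido(pyridine)platinate(II)

Both ions are complex: the cation is named first with the plain metal name, the anion second with the -ate form; each ion's ligands are alphabetised independently.
The complex anion is given as 1−; its ligand charges sum to -3, so Pt = +2.
A 1:1 salt means the cation carries the equal and opposite charge, 1+.
Cation: ligand charges sum to -2; for the ion to be 1+, Ir = +3.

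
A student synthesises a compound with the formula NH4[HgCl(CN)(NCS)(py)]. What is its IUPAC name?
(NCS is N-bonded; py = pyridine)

ammonium chlorocyanoisothiocyanato(pyridine)mercurate(II)

The 1 ammonium counter-ion carries a total charge of +1, so each complex ion is 1−.
Ligand charges: 1×isothiocyanato (-1 each), 1×pyridine (neutral), 1×cyano (-1 each), 1×chloro (-1 each); total -3. So Hg + (-3) = 1−, giving Hg = +2.
The complex ion is anionic, so mercury takes the -ate form mercurate(II).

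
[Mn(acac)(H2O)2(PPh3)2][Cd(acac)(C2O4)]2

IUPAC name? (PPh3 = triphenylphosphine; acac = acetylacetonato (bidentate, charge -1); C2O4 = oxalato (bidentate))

Cadmium is always +2 in its complexes; the anion's ligand charges sum to -3, so the complex anion is 1−.
With 2 anions per cation, the cation must be 2×1 = 2+.
Cation: ligand charges sum to -1; for the ion to be 2+, Mn = +3.

(acetylacetonato)diaquabis(triphenylphosphine)manganese(III) (acetylacetonato)oxalatocadmate(II)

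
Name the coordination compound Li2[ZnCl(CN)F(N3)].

lithium azidochlorocyanofluorozincate(II)

The 2 lithium counter-ions carry a total charge of +2, so each complex ion is 2−.
Ligand charges: 1×cyano (-1 each), 1×fluoro (-1 each), 1×chloro (-1 each), 1×azido (-1 each); total -4. So Zn + (-4) = 2−, giving Zn = +2.
Ligands are named alphabetically: azido before chloro before cyano before fluoro.
The complex ion is anionic, so zinc takes the -ate form zincate(II).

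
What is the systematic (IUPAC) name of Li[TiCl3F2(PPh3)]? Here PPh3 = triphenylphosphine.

lithium trichlorodifluoro(triphenylphosphine)titanate(IV)

The 1 lithium counter-ion carries a total charge of +1, so each complex ion is 1−.
Ligand charges: 3×chloro (-1 each), 1×triphenylphosphine (neutral), 2×fluoro (-1 each); total -5. So Ti + (-5) = 1−, giving Ti = +4.
Ligands are named alphabetically: chloro before fluoro before triphenylphosphine.
The complex ion is anionic, so titanium takes the -ate form titanate(IV).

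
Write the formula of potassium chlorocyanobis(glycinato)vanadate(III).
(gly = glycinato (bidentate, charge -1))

K[VCl(CN)(gly)2]

Ligands: 1 cyano (CN, -1), 2 glycinato (gly, -1), 1 chloro (Cl, -1). Ligand charge sum = -4.
Charge balance with potassium (+1) requires 1 complex ion per 1 potassium.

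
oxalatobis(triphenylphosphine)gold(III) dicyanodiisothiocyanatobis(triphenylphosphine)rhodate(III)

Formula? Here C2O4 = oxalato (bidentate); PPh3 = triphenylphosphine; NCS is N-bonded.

[Au(C2O4)(PPh3)2][Rh(CN)2(NCS)2(PPh3)2]

Cation [Au…]: ligand charges -2, Au(III) ⇒ ion charge 1+.
Anion [Rh…]: ligand charges -4, Rh(III) ⇒ ion charge 1−.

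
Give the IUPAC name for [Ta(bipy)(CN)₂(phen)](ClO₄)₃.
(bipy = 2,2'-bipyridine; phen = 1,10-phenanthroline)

The 3 perchlorate counter-ions carry a total charge of -3, so each complex ion is 3+.
Ligand charges: 1×2,2'-bipyridine (neutral), 2×cyano (-1 each), 1×1,10-phenanthroline (neutral); total -2. So Ta + (-2) = 3+, giving Ta = +5.
Ligands are named alphabetically: bipyridine before cyano before phenanthroline.

(2,2'-bipyridine)dicyano(1,10-phenanthroline)tantalum(V) perchlorate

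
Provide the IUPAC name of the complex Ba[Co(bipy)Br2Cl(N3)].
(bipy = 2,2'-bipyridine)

The 1 barium counter-ion carries a total charge of +2, so each complex ion is 2−.
Ligand charges: 1×2,2'-bipyridine (neutral), 1×chloro (-1 each), 1×azido (-1 each), 2×bromo (-1 each); total -4. So Co + (-4) = 2−, giving Co = +2.
The complex ion is anionic, so cobalt takes the -ate form cobaltate(II).

barium azido(2,2'-bipyridine)dibromochlorocobaltate(II)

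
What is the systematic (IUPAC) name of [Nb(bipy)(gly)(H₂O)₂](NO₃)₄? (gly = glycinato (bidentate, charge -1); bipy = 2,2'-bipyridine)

diaqua(2,2'-bipyridine)(glycinato)niobium(V) nitrate

The 4 nitrate counter-ions carry a total charge of -4, so each complex ion is 4+.
Ligand charges: 1×glycinato (-1 each), 1×2,2'-bipyridine (neutral), 2×aqua (neutral); total -1. So Nb + (-1) = 4+, giving Nb = +5.
Ligands are named alphabetically: aqua before bipyridine before glycinato.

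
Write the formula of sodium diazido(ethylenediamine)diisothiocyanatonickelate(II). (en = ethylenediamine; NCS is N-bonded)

Ligands: 2 azido (N3, -1), 1 ethylenediamine (en, neutral), 2 isothiocyanato (NCS, -1). Ligand charge sum = -4.
With Ni in oxidation state +2, the complex ion is [Ni...]^2−.
Charge balance with sodium (+1) requires 1 complex ion per 2 sodium.

Na2[Ni(en)(N3)2(NCS)2]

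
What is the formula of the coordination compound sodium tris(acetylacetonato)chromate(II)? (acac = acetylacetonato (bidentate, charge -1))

Ligands: 3 acetylacetonato (acac, -1). Ligand charge sum = -3.
Charge balance with sodium (+1) requires 1 complex ion per 1 sodium.

Na[Cr(acac)3]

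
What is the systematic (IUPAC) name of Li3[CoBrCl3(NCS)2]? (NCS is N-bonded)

The 3 lithium counter-ions carry a total charge of +3, so each complex ion is 3−.
Ligand charges: 1×bromo (-1 each), 3×chloro (-1 each), 2×isothiocyanato (-1 each); total -6. So Co + (-6) = 3−, giving Co = +3.
Ligands are named alphabetically: bromo before chloro before isothiocyanato.
The complex ion is anionic, so cobalt takes the -ate form cobaltate(III).

lithium bromotrichlorodiisothiocyanatocobaltate(III)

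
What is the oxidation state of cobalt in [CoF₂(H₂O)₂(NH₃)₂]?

+2

No counter-ion: the bracketed complex is neutral.
Ligand charges: 2×H2O neutral; 2×NH3 neutral; 2×F = -2; sum -2.
Co + (-2) = 0 ⇒ Co is +2.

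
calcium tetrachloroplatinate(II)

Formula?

Ca[PtCl4]

Ligands: 4 chloro (Cl, -1). Ligand charge sum = -4.
With Pt in oxidation state +2, the complex ion is [Pt...]^2−.
Charge balance with calcium (+2) requires 1 complex ion per 1 calcium.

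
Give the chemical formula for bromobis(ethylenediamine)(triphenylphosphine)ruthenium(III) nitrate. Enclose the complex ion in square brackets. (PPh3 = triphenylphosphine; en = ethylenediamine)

Ligands: 1 bromo (Br, -1), 1 triphenylphosphine (PPh3, neutral), 2 ethylenediamine (en, neutral). Ligand charge sum = -1.
With Ru in oxidation state +3, the complex ion is [Ru...]^2+.
Charge balance with nitrate (-1) requires 1 complex ion per 2 nitrate.

[RuBr(en)2(PPh3)](NO3)2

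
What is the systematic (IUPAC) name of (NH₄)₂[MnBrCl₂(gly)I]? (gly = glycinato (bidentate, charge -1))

ammonium bromodichloro(glycinato)iodomanganate(III)

The 2 ammonium counter-ions carry a total charge of +2, so each complex ion is 2−.
Ligand charges: 2×chloro (-1 each), 1×bromo (-1 each), 1×iodo (-1 each), 1×glycinato (-1 each); total -5. So Mn + (-5) = 2−, giving Mn = +3.
Ligands are named alphabetically: bromo before chloro before glycinato before iodo.
The complex ion is anionic, so manganese takes the -ate form manganate(III).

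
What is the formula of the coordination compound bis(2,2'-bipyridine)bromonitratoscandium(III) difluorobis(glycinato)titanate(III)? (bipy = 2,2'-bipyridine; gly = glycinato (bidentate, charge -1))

Cation [Sc…]: ligand charges -2, Sc(III) ⇒ ion charge 1+.
Anion [Ti…]: ligand charges -4, Ti(III) ⇒ ion charge 1−.
One 1+ cation balances one 1− anion.

[Sc(bipy)2Br(NO3)][TiF2(gly)2]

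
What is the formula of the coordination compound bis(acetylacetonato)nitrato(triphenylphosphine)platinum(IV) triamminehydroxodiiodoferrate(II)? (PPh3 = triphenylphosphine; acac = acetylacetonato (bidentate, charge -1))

Cation [Pt…]: ligand charges -3, Pt(IV) ⇒ ion charge 1+.
Anion [Fe…]: ligand charges -3, Fe(II) ⇒ ion charge 1−.
One 1+ cation balances one 1− anion.

[Pt(acac)2(NO3)(PPh3)][FeI2(NH3)3(OH)]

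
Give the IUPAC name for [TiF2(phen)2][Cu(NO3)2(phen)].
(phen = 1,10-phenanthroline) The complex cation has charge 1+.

difluorobis(1,10-phenanthroline)titanium(III) dinitrato(1,10-phenanthroline)cuprate(I)

Both ions are complex: the cation is named first with the plain metal name, the anion second with the -ate form; each ion's ligands are alphabetised independently.
The complex cation is given as 1+; its ligand charges sum to -2, so Ti = +3.
A 1:1 salt means the anion carries the equal and opposite charge, 1−.
Anion: ligand charges sum to -2; for the ion to be 1−, Cu = +1.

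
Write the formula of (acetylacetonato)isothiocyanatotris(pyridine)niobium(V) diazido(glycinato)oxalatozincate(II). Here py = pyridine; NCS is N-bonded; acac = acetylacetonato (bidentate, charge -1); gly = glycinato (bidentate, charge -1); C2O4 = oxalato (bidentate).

Cation [Nb…]: ligand charges -2, Nb(V) ⇒ ion charge 3+.
Anion [Zn…]: ligand charges -5, Zn(II) ⇒ ion charge 3−.

[Nb(acac)(NCS)(py)3][Zn(C2O4)(gly)(N3)2]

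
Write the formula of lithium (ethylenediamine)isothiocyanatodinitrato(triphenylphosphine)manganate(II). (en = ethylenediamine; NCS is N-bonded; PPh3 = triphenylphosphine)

Ligands: 1 ethylenediamine (en, neutral), 2 nitrato (NO3, -1), 1 isothiocyanato (NCS, -1), 1 triphenylphosphine (PPh3, neutral). Ligand charge sum = -3.
With Mn in oxidation state +2, the complex ion is [Mn...]^1−.
Charge balance with lithium (+1) requires 1 complex ion per 1 lithium.

Li[Mn(en)(NCS)(NO3)2(PPh3)]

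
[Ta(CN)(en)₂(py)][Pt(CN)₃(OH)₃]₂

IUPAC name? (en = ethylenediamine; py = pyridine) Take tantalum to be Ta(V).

Ta is given as +5; the cation's ligand charges sum to -1, so the complex cation is 4+.
With 2 anions per cation, each anion must be 4/2 = 2−.
Anion: ligand charges sum to -6; for the ion to be 2−, Pt = +4.

cyanobis(ethylenediamine)(pyridine)tantalum(V) tricyanotrihydroxoplatinate(IV)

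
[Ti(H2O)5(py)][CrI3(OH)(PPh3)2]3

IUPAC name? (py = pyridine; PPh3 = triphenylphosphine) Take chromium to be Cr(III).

Both ions are complex: the cation is named first with the plain metal name, the anion second with the -ate form; each ion's ligands are alphabetised independently.
Cr is given as +3; the anion's ligand charges sum to -4, so the complex anion is 1−.
With 3 anions per cation, the cation must be 3×1 = 3+.
Cation: ligand charges sum to 0; for the ion to be 3+, Ti = +3.

pentaaqua(pyridine)titanium(III) hydroxotriiodobis(triphenylphosphine)chromate(III)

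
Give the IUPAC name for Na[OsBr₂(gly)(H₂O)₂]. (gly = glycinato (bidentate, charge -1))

The 1 sodium counter-ion carries a total charge of +1, so each complex ion is 1−.
Ligand charges: 2×aqua (neutral), 1×glycinato (-1 each), 2×bromo (-1 each); total -3. So Os + (-3) = 1−, giving Os = +2.
The complex ion is anionic, so osmium takes the -ate form osmate(II).

sodium diaquadibromo(glycinato)osmate(II)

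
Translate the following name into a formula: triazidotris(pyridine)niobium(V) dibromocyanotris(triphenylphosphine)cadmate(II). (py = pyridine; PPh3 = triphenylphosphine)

Cation [Nb…]: ligand charges -3, Nb(V) ⇒ ion charge 2+.
Anion [Cd…]: ligand charges -3, Cd(II) ⇒ ion charge 1−.
One 2+ cation requires 2 of the 1− anion.

[Nb(N3)3(py)3][CdBr2(CN)(PPh3)3]2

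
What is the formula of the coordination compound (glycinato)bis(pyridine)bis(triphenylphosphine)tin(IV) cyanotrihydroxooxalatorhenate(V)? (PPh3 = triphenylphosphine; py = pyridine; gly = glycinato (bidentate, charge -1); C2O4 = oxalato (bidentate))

[Sn(gly)(PPh3)2(py)2][Re(C2O4)(CN)(OH)3]3

Cation [Sn…]: ligand charges -1, Sn(IV) ⇒ ion charge 3+.
Anion [Re…]: ligand charges -6, Re(V) ⇒ ion charge 1−.
One 3+ cation requires 3 of the 1− anion.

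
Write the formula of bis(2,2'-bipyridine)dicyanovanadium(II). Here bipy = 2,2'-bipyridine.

[V(bipy)2(CN)2]

Ligands: 2 cyano (CN, -1), 2 2,2'-bipyridine (bipy, neutral). Ligand charge sum = -2.
With V in oxidation state +2, the complex ion is [V...].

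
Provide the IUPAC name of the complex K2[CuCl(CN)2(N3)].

potassium azidochlorodicyanocuprate(II)

The 2 potassium counter-ions carry a total charge of +2, so each complex ion is 2−.
Ligand charges: 1×chloro (-1 each), 1×azido (-1 each), 2×cyano (-1 each); total -4. So Cu + (-4) = 2−, giving Cu = +2.
Ligands are named alphabetically: azido before chloro before cyano.
The complex ion is anionic, so copper takes the -ate form cuprate(II).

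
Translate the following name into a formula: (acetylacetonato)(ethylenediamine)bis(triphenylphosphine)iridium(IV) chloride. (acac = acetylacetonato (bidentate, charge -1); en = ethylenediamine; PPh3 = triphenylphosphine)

[Ir(acac)(en)(PPh3)2]Cl3

Ligands: 1 acetylacetonato (acac, -1), 1 ethylenediamine (en, neutral), 2 triphenylphosphine (PPh3, neutral). Ligand charge sum = -1.
Charge balance with chloride (-1) requires 1 complex ion per 3 chloride.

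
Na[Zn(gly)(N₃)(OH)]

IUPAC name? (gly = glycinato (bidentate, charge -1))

sodium azido(glycinato)hydroxozincate(II)

The 1 sodium counter-ion carries a total charge of +1, so each complex ion is 1−.
Ligand charges: 1×azido (-1 each), 1×hydroxo (-1 each), 1×glycinato (-1 each); total -3. So Zn + (-3) = 1−, giving Zn = +2.
The complex ion is anionic, so zinc takes the -ate form zincate(II).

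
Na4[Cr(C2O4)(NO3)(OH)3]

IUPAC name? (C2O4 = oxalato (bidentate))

The 4 sodium counter-ions carry a total charge of +4, so each complex ion is 4−.
Ligand charges: 1×oxalato (-2 each), 3×hydroxo (-1 each), 1×nitrato (-1 each); total -6. So Cr + (-6) = 4−, giving Cr = +2.
The complex ion is anionic, so chromium takes the -ate form chromate(II).

sodium trihydroxonitratooxalatochromate(II)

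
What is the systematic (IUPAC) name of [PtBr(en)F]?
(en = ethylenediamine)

bromo(ethylenediamine)fluoroplatinum(II)

There is no counter-ion, so the complex is neutral overall.
Ligand charges: 1×ethylenediamine (neutral), 1×fluoro (-1 each), 1×bromo (-1 each); total -2. So Pt + (-2) = 0, giving Pt = +2.
Ligands are named alphabetically: bromo before ethylenediamine before fluoro.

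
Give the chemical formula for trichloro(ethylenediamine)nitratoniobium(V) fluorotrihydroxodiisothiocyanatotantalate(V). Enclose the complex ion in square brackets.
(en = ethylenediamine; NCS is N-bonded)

[NbCl3(en)(NO3)][TaF(NCS)2(OH)3]

Cation [Nb…]: ligand charges -4, Nb(V) ⇒ ion charge 1+.
Anion [Ta…]: ligand charges -6, Ta(V) ⇒ ion charge 1−.
One 1+ cation balances one 1− anion.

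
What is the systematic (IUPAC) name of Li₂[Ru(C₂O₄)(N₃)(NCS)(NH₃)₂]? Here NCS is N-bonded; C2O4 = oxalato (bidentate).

The 2 lithium counter-ions carry a total charge of +2, so each complex ion is 2−.
Ligand charges: 1×isothiocyanato (-1 each), 1×oxalato (-2 each), 2×ammine (neutral), 1×azido (-1 each); total -4. So Ru + (-4) = 2−, giving Ru = +2.
The complex ion is anionic, so ruthenium takes the -ate form ruthenate(II).

lithium diammineazidoisothiocyanatooxalatoruthenate(II)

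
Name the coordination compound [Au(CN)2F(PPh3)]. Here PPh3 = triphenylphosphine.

dicyanofluoro(triphenylphosphine)gold(III)

There is no counter-ion, so the complex is neutral overall.
Ligand charges: 1×fluoro (-1 each), 2×cyano (-1 each), 1×triphenylphosphine (neutral); total -3. So Au + (-3) = 0, giving Au = +3.
Ligands are named alphabetically: cyano before fluoro before triphenylphosphine.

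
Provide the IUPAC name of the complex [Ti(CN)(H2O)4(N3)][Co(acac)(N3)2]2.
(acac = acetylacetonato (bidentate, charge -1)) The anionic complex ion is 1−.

tetraaquaazidocyanotitanium(IV) (acetylacetonato)diazidocobaltate(II)

The complex anion is given as 1−; its ligand charges sum to -3, so Co = +2.
With 2 anions per cation, the cation must be 2×1 = 2+.
Cation: ligand charges sum to -2; for the ion to be 2+, Ti = +4.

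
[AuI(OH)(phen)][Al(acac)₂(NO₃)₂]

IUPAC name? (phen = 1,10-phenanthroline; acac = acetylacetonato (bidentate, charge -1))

hydroxoiodo(1,10-phenanthroline)gold(III) bis(acetylacetonato)dinitratoaluminate(III)

Aluminium is always +3 in its complexes; the anion's ligand charges sum to -4, so the complex anion is 1−.
A 1:1 salt means the cation carries the equal and opposite charge, 1+.
Cation: ligand charges sum to -2; for the ion to be 1+, Au = +3.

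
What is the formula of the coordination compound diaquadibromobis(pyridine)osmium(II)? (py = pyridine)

[OsBr2(H2O)2(py)2]

Ligands: 2 pyridine (py, neutral), 2 aqua (H2O, neutral), 2 bromo (Br, -1). Ligand charge sum = -2.
With Os in oxidation state +2, the complex ion is [Os...].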